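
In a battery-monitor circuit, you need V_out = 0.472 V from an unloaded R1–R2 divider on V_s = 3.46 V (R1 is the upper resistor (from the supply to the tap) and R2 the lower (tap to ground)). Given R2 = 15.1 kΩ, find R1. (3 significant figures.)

The divider ratio is R2/(R1+R2) = 0.472/3.46 = 0.1364.
R1 = R2·(1/k − 1) = 15.1 × 6.331 = 95.59 kΩ.

R1 ≈ 95.6 kΩ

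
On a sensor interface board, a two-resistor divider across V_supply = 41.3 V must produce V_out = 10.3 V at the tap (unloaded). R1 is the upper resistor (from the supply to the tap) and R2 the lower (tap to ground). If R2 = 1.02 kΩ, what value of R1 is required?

R1 ≈ 3.07 kΩ

Required fraction k = V_out/V_supply = 0.2494.
So R1 = R2 · (V_supply/V_out − 1) = 1.02 × (41.3/10.3 − 1) = 1.02 × 3.010 = 3.070 kΩ.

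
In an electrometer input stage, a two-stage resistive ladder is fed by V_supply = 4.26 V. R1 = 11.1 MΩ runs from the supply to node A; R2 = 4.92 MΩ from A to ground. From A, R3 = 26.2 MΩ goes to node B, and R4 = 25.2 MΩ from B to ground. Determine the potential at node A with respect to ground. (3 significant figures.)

V_A ≈ 1.23 V

Looking into the second stage from A: R3 + R4 = 51.40 MΩ appears in parallel with R2.
Effective lower resistance at A: R2 ‖ 51.40 = 4.490 MΩ.
So V_A = 4.26 × 0.2880 = 1.227 V.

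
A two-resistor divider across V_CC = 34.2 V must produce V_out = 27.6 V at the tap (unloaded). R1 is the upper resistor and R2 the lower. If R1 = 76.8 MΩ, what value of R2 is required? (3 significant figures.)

V_out/V_CC = R2/(R1+R2) = 0.8070.
R2 = R1 · 0.8070/(1 − 0.8070) = 321.2 MΩ.

R2 ≈ 321 MΩ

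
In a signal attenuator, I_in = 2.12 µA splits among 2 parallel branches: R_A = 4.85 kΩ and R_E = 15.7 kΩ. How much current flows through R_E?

I ≈ 0.500 µA

With just two branches, the current splits inversely with resistance.
I(R_E) = 2.12 × 4.85/(4.85 + 15.7) = 2.12 × 0.2360 = 0.5003 µA.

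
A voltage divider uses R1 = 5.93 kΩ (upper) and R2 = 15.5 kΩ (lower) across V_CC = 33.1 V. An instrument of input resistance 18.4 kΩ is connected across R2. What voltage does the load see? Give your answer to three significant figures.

R2 ‖ R_L = (15.5 × 18.4)/(15.5 + 18.4) = 8.413 kΩ.
Then V_out = V_CC · R2'/(R1 + R2') = 33.1 × 8.413/14.34 = 19.42 V.

V_out ≈ 19.4 V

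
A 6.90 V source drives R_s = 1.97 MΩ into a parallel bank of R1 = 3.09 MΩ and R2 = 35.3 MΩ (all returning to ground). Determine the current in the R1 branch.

I ≈ 1.32 µA

Equivalent of the parallel group: R_p = 2.841 MΩ.
V_A by voltage divider: V_A = 6.90 × 2.841/(1.97 + 2.841) = 4.075 V.
Branch current I = V_A/R1 = 4.075/3.09 = 1.319 µA.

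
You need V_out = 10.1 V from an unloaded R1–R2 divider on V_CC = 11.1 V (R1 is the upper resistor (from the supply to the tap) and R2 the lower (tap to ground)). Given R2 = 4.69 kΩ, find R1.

Required fraction k = V_out/V_CC = 0.9099.
So R1 = R2 · (V_CC/V_out − 1) = 4.69 × (11.1/10.1 − 1) = 4.69 × 0.09901 = 0.4644 kΩ.

R1 ≈ 0.464 kΩ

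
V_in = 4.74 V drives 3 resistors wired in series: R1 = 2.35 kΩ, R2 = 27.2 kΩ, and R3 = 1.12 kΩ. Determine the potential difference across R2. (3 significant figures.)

Series total: ΣR = 2.35 + 27.2 + 1.12 = 30.67 kΩ.
By the voltage-divider rule, V = 4.74 × 27.20/30.67 = 4.204 V.

V ≈ 4.20 V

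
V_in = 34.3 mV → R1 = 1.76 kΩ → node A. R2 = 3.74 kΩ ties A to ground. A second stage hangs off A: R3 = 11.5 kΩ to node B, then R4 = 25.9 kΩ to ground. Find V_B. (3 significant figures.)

The second stage (R3 + R4 = 37.40 kΩ) loads node A in parallel with R2.
Effective lower resistance at A: R2 ‖ 37.40 = 3.400 kΩ.
V_A = 34.3 × 3.400/(1.76 + 3.400) = 22.60 mV.
V_B = V_A × 0.6925 = 15.65 mV.

V_B ≈ 15.7 mV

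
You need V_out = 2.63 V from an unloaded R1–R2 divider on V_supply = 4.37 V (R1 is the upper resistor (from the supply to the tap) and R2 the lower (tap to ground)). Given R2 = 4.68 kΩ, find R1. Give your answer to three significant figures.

V_out/V_supply = R2/(R1+R2) = 0.6018.
R1 = R2·(1/k − 1) = 4.68 × 0.6616 = 3.096 kΩ.

R1 ≈ 3.10 kΩ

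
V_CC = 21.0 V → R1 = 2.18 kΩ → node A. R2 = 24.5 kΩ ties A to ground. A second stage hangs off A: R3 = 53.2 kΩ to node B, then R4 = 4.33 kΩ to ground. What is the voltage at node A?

V_A ≈ 18.6 V

Looking into the second stage from A: R3 + R4 = 57.53 kΩ appears in parallel with R2.
R2 ‖ (R3+R4) = 17.18 kΩ.
First divider: V_A = V_CC · 17.18/(2.18 + 17.18) = 18.64 V.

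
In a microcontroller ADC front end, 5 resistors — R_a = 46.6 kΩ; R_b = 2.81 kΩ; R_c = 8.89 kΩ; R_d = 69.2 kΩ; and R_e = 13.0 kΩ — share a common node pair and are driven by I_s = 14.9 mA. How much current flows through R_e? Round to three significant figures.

I ≈ 1.97 mA

Conductances: ΣG = 1/46.6 + 1/2.81 + 1/8.89 + 1/69.2 + 1/13.0 = 0.5812 (1/kΩ).
Current divider: I(R_e) = I_s · G_k/ΣG = 14.9 × (0.07692/0.5812) = 14.9 × 0.1324 = 1.972 mA.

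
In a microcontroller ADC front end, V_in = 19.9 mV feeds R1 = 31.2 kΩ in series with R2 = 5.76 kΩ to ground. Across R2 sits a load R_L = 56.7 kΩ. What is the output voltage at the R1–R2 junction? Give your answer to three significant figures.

V_out ≈ 2.86 mV

The load sits in parallel with R2, giving an effective lower resistance R2' = R2·R_L/(R2+R_L) = 5.229 kΩ.
Voltage divider with the loaded lower leg: V_out = 19.9 × 5.229/(31.2 + 5.229) = 19.9 × 0.1435 = 2.856 mV.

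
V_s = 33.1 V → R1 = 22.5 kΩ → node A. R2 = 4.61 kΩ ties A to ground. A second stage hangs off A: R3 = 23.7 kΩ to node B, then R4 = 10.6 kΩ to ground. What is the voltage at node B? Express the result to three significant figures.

V_B ≈ 1.56 V

Node A sees R2 in parallel with the series input of stage 2, R3 + R4 = 34.30 kΩ.
Effective lower resistance at A: R2 ‖ 34.30 = 4.064 kΩ.
First divider: V_A = V_s · 4.064/(22.5 + 4.064) = 5.064 V.
V_B = V_A × 0.3090 = 1.565 V.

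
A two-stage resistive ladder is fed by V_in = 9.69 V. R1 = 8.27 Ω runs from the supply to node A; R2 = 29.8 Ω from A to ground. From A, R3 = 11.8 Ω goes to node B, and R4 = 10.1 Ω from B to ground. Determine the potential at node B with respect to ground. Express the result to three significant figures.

V_B ≈ 2.70 V

Looking into the second stage from A: R3 + R4 = 21.90 Ω appears in parallel with R2.
R2 ‖ (R3+R4) = 12.62 Ω.
First divider: V_A = V_in · 12.62/(8.27 + 12.62) = 5.854 V.
Then the unloaded second divider: V_B = V_A × R4/(R3+R4) = 5.854 × 0.4612 = 2.700 V.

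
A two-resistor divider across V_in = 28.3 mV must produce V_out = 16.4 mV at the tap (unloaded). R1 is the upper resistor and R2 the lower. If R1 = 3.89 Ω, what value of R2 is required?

R2 ≈ 5.36 Ω

Required fraction k = V_out/V_in = 0.5795.
Rearranging, R2 = R1·k/(1−k) = 3.89 × 1.378 = 5.361 Ω.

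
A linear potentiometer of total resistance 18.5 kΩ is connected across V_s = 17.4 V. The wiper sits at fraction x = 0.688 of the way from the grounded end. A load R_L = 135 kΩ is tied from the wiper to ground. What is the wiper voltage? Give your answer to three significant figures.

V_out ≈ 11.6 V

Split the track: R_lower = x·R_p = 12.73 kΩ, R_upper = (1−x)·R_p = 5.772 kΩ.
R_L loads the lower segment: effective lower R = 11.63 kΩ.
V_out = 17.4 × 11.63/(5.772 + 11.63) = 11.63 V.
(Unloaded: V_out = x·V_s = 12.0 V.)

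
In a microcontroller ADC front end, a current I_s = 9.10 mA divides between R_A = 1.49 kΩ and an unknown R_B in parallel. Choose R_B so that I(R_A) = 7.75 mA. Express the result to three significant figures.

R_B ≈ 8.55 kΩ

In a two-way split, I_A/I_s = R_B/(R_A + R_B).
With f = 0.8516, R_B = R_A · f/(1−f) = 1.49 × 5.741 = 8.554 kΩ.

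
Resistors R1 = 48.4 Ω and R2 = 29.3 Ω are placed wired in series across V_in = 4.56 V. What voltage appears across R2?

V ≈ 1.72 V

ΣR = 48.4 + 29.3 = 77.70 Ω.
By the voltage-divider rule, V = 4.56 × 29.30/77.70 = 1.720 V.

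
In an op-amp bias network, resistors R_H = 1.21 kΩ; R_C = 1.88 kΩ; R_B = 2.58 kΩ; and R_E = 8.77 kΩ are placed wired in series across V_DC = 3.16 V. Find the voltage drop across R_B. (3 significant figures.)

Total series resistance ΣR = 1.21 + 1.88 + 2.58 + 8.77 = 14.44 kΩ.
By the voltage-divider rule, V = 3.16 × 2.580/14.44 = 0.5646 V.

V ≈ 0.565 V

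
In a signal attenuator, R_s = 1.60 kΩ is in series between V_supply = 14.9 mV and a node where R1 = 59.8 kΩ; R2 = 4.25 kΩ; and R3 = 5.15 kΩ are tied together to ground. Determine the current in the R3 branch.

Combine the parallel branches: R_p = (1/59.8 + 1/4.25 + 1/5.15)⁻¹ = 2.241 kΩ.
Node voltage V_A = V_supply · R_p/(R_s + R_p) = 14.9 × 0.5835 = 8.694 mV.
Branch current I = V_A/R3 = 8.694/5.15 = 1.688 µA.

I ≈ 1.69 µA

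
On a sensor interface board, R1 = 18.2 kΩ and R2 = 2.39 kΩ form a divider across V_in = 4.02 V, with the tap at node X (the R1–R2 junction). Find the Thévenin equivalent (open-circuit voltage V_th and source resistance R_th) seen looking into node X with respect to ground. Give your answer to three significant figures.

With X open, the divider is unloaded: V_th = 4.02 × 2.39/20.59 = 0.4666 V.
With V_in suppressed (replaced by a short), R_th = R1 ‖ R2 = (18.20 × 2.39)/(18.20 + 2.39) = 2.113 kΩ.

V_th ≈ 0.467 V, R_th ≈ 2.11 kΩ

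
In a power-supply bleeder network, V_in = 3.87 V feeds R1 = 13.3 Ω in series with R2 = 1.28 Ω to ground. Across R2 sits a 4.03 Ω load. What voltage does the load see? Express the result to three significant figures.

R2 ‖ R_L = (1.28 × 4.03)/(1.28 + 4.03) = 0.9715 Ω.
Now apply the divider: V_out = 3.87 × 0.06807 = 0.2634 V.

V_out ≈ 0.263 V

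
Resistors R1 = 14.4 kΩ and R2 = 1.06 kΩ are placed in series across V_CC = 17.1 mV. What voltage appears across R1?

V ≈ 15.9 mV

ΣR = 14.4 + 1.06 = 15.46 kΩ.
V = V_CC · R/ΣR = 17.1 × 0.9314 = 15.93 mV.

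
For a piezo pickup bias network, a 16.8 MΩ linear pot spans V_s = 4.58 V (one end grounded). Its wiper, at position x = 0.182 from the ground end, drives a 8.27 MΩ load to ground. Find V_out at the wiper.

V_out ≈ 0.640 V

Split the track: R_lower = x·R_p = 3.058 MΩ, R_upper = (1−x)·R_p = 13.74 MΩ.
(x·R_p) ‖ R_L = 2.232 MΩ.
Then V_out = V_s · 2.232/(13.74 + 2.232) = 0.6400 V.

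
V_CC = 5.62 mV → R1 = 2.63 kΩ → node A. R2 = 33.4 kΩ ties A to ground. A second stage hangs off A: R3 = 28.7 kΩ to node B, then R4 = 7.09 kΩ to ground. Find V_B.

The second stage (R3 + R4 = 35.79 kΩ) loads node A in parallel with R2.
Effective lower resistance at A: R2 ‖ 35.79 = 17.28 kΩ.
V_A = 5.62 × 17.28/(2.63 + 17.28) = 4.878 mV.
V_B = V_A × 0.1981 = 0.9662 mV.

V_B ≈ 0.966 mV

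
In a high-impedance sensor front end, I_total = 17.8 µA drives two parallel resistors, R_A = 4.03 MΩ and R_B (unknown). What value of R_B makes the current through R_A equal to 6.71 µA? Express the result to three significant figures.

R_B ≈ 2.44 MΩ

The fraction through R_A equals R_B/(R_A+R_B).
With f = 0.3770, R_B = R_A · f/(1−f) = 4.03 × 0.6050 = 2.438 MΩ.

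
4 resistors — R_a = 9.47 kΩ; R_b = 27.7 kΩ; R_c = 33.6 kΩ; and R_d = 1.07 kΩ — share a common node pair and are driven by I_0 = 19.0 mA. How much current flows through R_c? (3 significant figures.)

I ≈ 0.511 mA

Conductances: ΣG = 1/9.47 + 1/27.7 + 1/33.6 + 1/1.07 = 1.106 (1/kΩ).
R_c takes the fraction G_k/ΣG = 0.02976/1.106 = 0.02691, so I = 19.0 × 0.02691 = 0.5113 mA.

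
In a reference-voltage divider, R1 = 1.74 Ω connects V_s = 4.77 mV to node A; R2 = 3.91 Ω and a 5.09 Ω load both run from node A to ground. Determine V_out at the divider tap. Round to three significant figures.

V_out ≈ 2.67 mV

First combine the lower leg with the load: R2 ‖ R_L = 2.211 Ω.
Voltage divider with the loaded lower leg: V_out = 4.77 × 2.211/(1.74 + 2.211) = 4.77 × 0.5596 = 2.669 mV.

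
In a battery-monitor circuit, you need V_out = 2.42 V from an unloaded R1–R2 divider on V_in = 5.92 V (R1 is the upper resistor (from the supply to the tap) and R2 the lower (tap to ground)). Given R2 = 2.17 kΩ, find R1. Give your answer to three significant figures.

V_out/V_in = R2/(R1+R2) = 0.4088.
Rearranging, R1 = R2·(1−k)/k = 2.17 × 1.446 = 3.138 kΩ.

R1 ≈ 3.14 kΩ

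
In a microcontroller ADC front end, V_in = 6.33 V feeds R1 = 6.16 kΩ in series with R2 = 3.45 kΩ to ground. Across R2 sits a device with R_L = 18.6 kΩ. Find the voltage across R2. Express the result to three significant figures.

V_out ≈ 2.03 V

First combine the lower leg with the load: R2 ‖ R_L = 2.910 kΩ.
Now apply the divider: V_out = 6.33 × 0.3209 = 2.031 V.
(Unloaded it would be 2.27 V; the load pulls it down.)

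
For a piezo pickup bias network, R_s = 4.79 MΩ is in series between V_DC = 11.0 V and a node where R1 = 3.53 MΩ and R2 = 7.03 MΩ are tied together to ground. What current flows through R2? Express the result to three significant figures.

Parallel bank: R_p = 1/(1/3.53 + 1/7.03) = 2.350 MΩ.
V_A = 11.0 × 2.350/7.140 = 3.620 V.
Branch current I = V_A/R2 = 3.620/7.03 = 0.5150 µA.

I ≈ 0.515 µA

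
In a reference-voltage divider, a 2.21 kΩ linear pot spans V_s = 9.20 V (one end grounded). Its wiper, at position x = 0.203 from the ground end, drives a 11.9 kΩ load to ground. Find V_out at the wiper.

Lower segment x·R_p = 0.4486 kΩ; upper segment (1−x)·R_p = 1.761 kΩ.
(x·R_p) ‖ R_L = 0.4323 kΩ.
Loaded-divider output: V_out = 9.20 × 0.1971 = 1.813 V.

V_out ≈ 1.81 V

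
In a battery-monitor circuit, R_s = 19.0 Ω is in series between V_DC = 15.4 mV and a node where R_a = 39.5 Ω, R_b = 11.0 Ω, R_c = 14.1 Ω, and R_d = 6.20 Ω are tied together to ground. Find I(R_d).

I ≈ 0.326 mA

Parallel bank: R_p = 1/(1/39.5 + 1/11.0 + 1/14.1 + 1/6.20) = 2.870 Ω.
Node voltage V_A = V_DC · R_p/(R_s + R_p) = 15.4 × 0.1312 = 2.021 mV.
Branch current I = V_A/R_d = 2.021/6.20 = 0.3260 mA.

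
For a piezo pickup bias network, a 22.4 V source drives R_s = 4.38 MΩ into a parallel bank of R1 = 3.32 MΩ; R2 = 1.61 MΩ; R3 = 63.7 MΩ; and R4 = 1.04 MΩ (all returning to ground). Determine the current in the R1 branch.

I ≈ 0.724 µA

Equivalent of the parallel group: R_p = 0.5264 MΩ.
Node voltage V_A = V_supply · R_p/(R_s + R_p) = 22.4 × 0.1073 = 2.403 V.
I(R1) = V_A / R1 = 2.403/3.32 = 0.7239 µA.
(Check via current divider: I_total = 4.565 µA; share G_k/ΣG = 0.1586 → same result.)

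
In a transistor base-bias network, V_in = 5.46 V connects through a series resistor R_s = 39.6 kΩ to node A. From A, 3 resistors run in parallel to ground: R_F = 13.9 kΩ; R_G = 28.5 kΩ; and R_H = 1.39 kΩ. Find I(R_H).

Combine the parallel branches: R_p = (1/13.9 + 1/28.5 + 1/1.39)⁻¹ = 1.210 kΩ.
V_A by voltage divider: V_A = 5.46 × 1.210/(39.6 + 1.210) = 0.1619 V.
Branch current I = V_A/R_H = 0.1619/1.39 = 0.1165 mA.

I ≈ 0.116 mA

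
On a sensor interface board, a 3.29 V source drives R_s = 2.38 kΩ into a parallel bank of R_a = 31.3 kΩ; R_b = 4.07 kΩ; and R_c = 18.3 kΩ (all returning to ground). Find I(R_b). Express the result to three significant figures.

Parallel bank: R_p = 1/(1/31.3 + 1/4.07 + 1/18.3) = 3.009 kΩ.
V_A = 3.29 × 3.009/5.389 = 1.837 V.
I(R_b) = V_A / R_b = 1.837/4.07 = 0.4514 mA.

I ≈ 0.451 mA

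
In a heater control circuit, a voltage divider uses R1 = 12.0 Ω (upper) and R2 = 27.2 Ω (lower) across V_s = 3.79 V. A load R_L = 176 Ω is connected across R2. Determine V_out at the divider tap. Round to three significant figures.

V_out ≈ 2.51 V

The load sits in parallel with R2, giving an effective lower resistance R2' = R2·R_L/(R2+R_L) = 23.56 Ω.
Voltage divider with the loaded lower leg: V_out = 3.79 × 23.56/(12.0 + 23.56) = 3.79 × 0.6625 = 2.511 V.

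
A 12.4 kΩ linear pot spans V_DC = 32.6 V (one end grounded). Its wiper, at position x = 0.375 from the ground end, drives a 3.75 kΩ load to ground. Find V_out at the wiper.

V_out ≈ 6.89 V

Split the track: R_lower = x·R_p = 4.650 kΩ, R_upper = (1−x)·R_p = 7.750 kΩ.
Lower segment in parallel with the load: 4.650 ‖ 3.75 = 2.076 kΩ.
Then V_out = V_DC · 2.076/(7.750 + 2.076) = 6.887 V.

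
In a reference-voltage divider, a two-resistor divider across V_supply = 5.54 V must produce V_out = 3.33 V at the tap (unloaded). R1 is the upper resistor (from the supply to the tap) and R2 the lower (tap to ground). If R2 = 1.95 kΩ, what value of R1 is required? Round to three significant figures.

Required fraction k = V_out/V_supply = 0.6011.
R1 = R2·(1/k − 1) = 1.95 × 0.6637 = 1.294 kΩ.

R1 ≈ 1.29 kΩ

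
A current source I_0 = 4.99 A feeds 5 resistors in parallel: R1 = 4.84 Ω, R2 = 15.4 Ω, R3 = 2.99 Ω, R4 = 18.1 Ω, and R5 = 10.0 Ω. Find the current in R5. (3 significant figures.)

Total conductance ΣG = 1/4.84 + 1/15.4 + 1/2.99 + 1/18.1 + 1/10.0 = 0.7612 (units of 1/Ω).
By the current-divider rule, I = I_0 · G_k/ΣG = 4.99 × 0.1314 = 0.6555 A.

I ≈ 0.656 A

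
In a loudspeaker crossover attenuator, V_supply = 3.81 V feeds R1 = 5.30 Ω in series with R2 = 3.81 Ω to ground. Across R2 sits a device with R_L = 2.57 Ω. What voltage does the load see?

First combine the lower leg with the load: R2 ‖ R_L = 1.535 Ω.
Now apply the divider: V_out = 3.81 × 0.2246 = 0.8555 V.

V_out ≈ 0.856 V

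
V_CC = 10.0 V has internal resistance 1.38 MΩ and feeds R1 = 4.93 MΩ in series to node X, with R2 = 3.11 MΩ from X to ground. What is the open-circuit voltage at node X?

V_th ≈ 3.30 V

R1' = 1.38 + 4.93 = 6.310 MΩ (source resistance + R1).
With X open, the divider is unloaded: V_th = 10.0 × 3.11/9.420 = 3.301 V.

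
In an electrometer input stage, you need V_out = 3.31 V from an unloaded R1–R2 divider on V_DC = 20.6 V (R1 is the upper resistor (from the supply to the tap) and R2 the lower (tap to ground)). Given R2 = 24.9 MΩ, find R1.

R1 ≈ 130 MΩ

V_out/V_DC = R2/(R1+R2) = 0.1607.
R1 = R2·(1/k − 1) = 24.9 × 5.224 = 130.1 MΩ.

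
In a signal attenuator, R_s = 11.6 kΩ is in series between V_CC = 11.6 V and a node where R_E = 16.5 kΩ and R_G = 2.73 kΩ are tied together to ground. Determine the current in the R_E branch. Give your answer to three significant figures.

I ≈ 0.118 mA

Parallel bank: R_p = 1/(1/16.5 + 1/2.73) = 2.342 kΩ.
V_A by voltage divider: V_A = 11.6 × 2.342/(11.6 + 2.342) = 1.949 V.
I(R_E) = V_A / R_E = 1.949/16.5 = 0.1181 mA.
(Check via current divider: I_total = 0.8320 mA; share G_k/ΣG = 0.1420 → same result.)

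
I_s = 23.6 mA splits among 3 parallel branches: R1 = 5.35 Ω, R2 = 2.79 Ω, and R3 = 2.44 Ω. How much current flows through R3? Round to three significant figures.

I ≈ 10.1 mA

ΣG = 1/5.35 + 1/2.79 + 1/2.44 = 0.9552.
R3 takes the fraction G_k/ΣG = 0.4098/0.9552 = 0.4291, so I = 23.6 × 0.4291 = 10.13 mA.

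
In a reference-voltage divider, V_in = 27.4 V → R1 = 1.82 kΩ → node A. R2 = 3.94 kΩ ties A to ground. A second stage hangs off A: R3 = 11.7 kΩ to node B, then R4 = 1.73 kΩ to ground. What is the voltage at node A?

Looking into the second stage from A: R3 + R4 = 13.43 kΩ appears in parallel with R2.
R2 ‖ (R3+R4) = 3.046 kΩ.
So V_A = 27.4 × 0.6260 = 17.15 V.

V_A ≈ 17.2 V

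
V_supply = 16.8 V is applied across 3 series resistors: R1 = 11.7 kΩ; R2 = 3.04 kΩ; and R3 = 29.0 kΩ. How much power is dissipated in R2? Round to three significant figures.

Series current I = V_supply/ΣR = 16.8/43.74 = 0.3841 mA.
V(R2) = I·R = 1.168 V; P = V·I = 1.168 × 0.3841 = 0.4485 mW.

P ≈ 0.448 mW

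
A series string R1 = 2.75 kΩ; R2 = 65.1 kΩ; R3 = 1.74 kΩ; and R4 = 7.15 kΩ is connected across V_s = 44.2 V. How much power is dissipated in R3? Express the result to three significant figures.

P ≈ 0.577 mW

The common current is I = 44.2/76.74 = 0.5760 mA.
V(R3) = I·R = 1.002 V; P = V·I = 1.002 × 0.5760 = 0.5772 mW.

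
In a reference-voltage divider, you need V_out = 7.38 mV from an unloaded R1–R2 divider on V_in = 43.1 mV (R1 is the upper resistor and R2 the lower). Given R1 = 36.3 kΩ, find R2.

The divider ratio is R2/(R1+R2) = 7.38/43.1 = 0.1712.
So R2 = R1 · V_out/(V_in − V_out) = 36.3 × 7.38/(43.1 − 7.38) = 36.3 × 0.2066 = 7.500 kΩ.

R2 ≈ 7.50 kΩ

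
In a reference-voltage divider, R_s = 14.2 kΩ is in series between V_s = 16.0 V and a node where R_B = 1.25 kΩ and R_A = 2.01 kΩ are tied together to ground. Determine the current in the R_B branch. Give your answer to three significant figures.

I ≈ 0.659 mA

Parallel bank: R_p = 1/(1/1.25 + 1/2.01) = 0.7707 kΩ.
V_A by voltage divider: V_A = 16.0 × 0.7707/(14.2 + 0.7707) = 0.8237 V.
Branch current I = V_A/R_B = 0.8237/1.25 = 0.6590 mA.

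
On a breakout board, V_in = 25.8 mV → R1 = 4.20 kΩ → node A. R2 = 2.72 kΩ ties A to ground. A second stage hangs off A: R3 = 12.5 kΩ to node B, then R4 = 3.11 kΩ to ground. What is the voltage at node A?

V_A ≈ 9.17 mV

The second stage (R3 + R4 = 15.61 kΩ) loads node A in parallel with R2.
R2 ‖ (R3+R4) = 2.316 kΩ.
V_A = 25.8 × 2.316/(4.20 + 2.316) = 9.171 mV.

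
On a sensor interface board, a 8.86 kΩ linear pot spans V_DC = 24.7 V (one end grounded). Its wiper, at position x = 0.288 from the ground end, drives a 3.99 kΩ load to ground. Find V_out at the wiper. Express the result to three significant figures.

V_out ≈ 4.89 V

Split the track: R_lower = x·R_p = 2.552 kΩ, R_upper = (1−x)·R_p = 6.308 kΩ.
R_L loads the lower segment: effective lower R = 1.556 kΩ.
V_out = 24.7 × 1.556/(6.308 + 1.556) = 4.888 V.
(Unloaded: V_out = x·V_DC = 7.11 V.)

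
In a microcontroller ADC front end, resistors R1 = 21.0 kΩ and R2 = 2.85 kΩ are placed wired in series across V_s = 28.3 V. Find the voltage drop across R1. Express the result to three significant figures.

V ≈ 24.9 V

Series total: ΣR = 21.0 + 2.85 = 23.85 kΩ.
V = V_s · R/ΣR = 28.3 × 0.8805 = 24.92 V.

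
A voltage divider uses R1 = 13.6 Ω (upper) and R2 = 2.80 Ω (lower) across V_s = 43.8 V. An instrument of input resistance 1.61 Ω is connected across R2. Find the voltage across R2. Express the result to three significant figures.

V_out ≈ 3.06 V

First combine the lower leg with the load: R2 ‖ R_L = 1.022 Ω.
Now apply the divider: V_out = 43.8 × 0.06991 = 3.062 V.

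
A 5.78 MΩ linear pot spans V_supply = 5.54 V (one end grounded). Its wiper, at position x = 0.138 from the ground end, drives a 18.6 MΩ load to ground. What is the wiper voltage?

V_out ≈ 0.737 V

Split the track: R_lower = x·R_p = 0.7976 MΩ, R_upper = (1−x)·R_p = 4.982 MΩ.
R_L loads the lower segment: effective lower R = 0.7648 MΩ.
Then V_out = V_supply · 0.7648/(4.982 + 0.7648) = 0.7373 V.
(Unloaded: V_out = x·V_supply = 0.765 V.)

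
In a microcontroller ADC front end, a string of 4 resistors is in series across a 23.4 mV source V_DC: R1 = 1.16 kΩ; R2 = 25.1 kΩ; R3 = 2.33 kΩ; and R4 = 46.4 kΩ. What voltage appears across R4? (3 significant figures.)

V ≈ 14.5 mV

Total series resistance ΣR = 1.16 + 25.1 + 2.33 + 46.4 = 74.99 kΩ.
By the voltage-divider rule, V = 23.4 × 46.40/74.99 = 14.48 mV.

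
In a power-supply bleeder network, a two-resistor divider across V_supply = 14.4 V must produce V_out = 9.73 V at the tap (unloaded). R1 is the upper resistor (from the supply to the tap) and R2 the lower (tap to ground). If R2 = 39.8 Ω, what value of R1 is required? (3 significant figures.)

The divider ratio is R2/(R1+R2) = 9.73/14.4 = 0.6757.
R1 = R2·(1/k − 1) = 39.8 × 0.4800 = 19.10 Ω.

R1 ≈ 19.1 Ω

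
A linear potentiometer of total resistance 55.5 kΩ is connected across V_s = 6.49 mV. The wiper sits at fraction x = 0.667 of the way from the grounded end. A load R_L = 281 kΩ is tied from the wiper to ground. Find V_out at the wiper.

Split the track: R_lower = x·R_p = 37.02 kΩ, R_upper = (1−x)·R_p = 18.48 kΩ.
(x·R_p) ‖ R_L = 32.71 kΩ.
Loaded-divider output: V_out = 6.49 × 0.6390 = 4.147 mV.
(Unloaded: V_out = x·V_s = 4.33 mV.)

V_out ≈ 4.15 mV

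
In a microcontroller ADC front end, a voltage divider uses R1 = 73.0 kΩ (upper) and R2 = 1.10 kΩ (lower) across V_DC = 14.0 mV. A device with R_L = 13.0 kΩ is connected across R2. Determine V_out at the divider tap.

V_out ≈ 0.192 mV

First combine the lower leg with the load: R2 ‖ R_L = 1.014 kΩ.
Voltage divider with the loaded lower leg: V_out = 14.0 × 1.014/(73.0 + 1.014) = 14.0 × 0.01370 = 0.1918 mV.
(Unloaded it would be 0.208 mV; the load pulls it down.)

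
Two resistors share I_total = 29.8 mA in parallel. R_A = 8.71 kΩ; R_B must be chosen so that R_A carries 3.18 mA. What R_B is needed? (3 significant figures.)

R_B ≈ 1.04 kΩ

In a two-way split, I_A/I_total = R_B/(R_A + R_B).
With f = 0.1067, R_B = R_A · f/(1−f) = 8.71 × 0.1195 = 1.040 kΩ.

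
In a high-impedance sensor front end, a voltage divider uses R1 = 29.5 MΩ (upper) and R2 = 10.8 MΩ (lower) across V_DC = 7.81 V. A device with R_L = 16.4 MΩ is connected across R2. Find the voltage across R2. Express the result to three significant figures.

V_out ≈ 1.41 V

First combine the lower leg with the load: R2 ‖ R_L = 6.512 MΩ.
Voltage divider with the loaded lower leg: V_out = 7.81 × 6.512/(29.5 + 6.512) = 7.81 × 0.1808 = 1.412 V.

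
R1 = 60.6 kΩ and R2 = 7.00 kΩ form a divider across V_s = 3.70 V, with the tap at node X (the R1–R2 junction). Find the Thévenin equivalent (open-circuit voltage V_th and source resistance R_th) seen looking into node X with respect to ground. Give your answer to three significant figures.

V_th is the unloaded tap voltage: V_s · R2/(R1+R2) = 3.70 × 0.1036 = 0.3831 V.
Looking into X with the source shorted: R_th = R1·R2/(R1+R2) = 60.60 × 7.00/67.60 = 6.275 kΩ.

V_th ≈ 0.383 V, R_th ≈ 6.28 kΩ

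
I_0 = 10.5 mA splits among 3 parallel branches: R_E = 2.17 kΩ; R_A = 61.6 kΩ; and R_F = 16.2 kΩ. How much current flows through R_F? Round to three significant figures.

Total conductance ΣG = 1/2.17 + 1/61.6 + 1/16.2 = 0.5388 (units of 1/kΩ).
By the current-divider rule, I = I_0 · G_k/ΣG = 10.5 × 0.1146 = 1.203 mA.

I ≈ 1.20 mA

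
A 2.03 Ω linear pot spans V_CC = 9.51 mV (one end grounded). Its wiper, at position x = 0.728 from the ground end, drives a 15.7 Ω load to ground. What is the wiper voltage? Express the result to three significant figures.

Split the track: R_lower = x·R_p = 1.478 Ω, R_upper = (1−x)·R_p = 0.5522 Ω.
(x·R_p) ‖ R_L = 1.351 Ω.
V_out = 9.51 × 1.351/(0.5522 + 1.351) = 6.750 mV.

V_out ≈ 6.75 mV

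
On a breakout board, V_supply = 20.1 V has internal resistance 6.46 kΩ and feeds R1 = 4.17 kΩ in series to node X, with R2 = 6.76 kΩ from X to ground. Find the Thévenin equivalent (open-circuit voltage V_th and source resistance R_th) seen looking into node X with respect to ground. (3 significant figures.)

R1' = 6.46 + 4.17 = 10.63 kΩ (source resistance + R1).
Open-circuit (no load on X): V_th = V_supply · R2/(R1' + R2) = 20.1 × 6.76/(10.63 + 6.76) = 7.813 V.
Looking into X with the source shorted: R_th = R1'·R2/(R1'+R2) = 10.63 × 6.76/17.39 = 4.132 kΩ.

V_th ≈ 7.81 V, R_th ≈ 4.13 kΩ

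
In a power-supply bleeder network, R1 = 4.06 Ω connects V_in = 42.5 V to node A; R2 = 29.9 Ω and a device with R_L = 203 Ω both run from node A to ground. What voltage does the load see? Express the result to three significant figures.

V_out ≈ 36.8 V

R2 ‖ R_L = (29.9 × 203)/(29.9 + 203) = 26.06 Ω.
Then V_out = V_in · R2'/(R1 + R2') = 42.5 × 26.06/30.12 = 36.77 V.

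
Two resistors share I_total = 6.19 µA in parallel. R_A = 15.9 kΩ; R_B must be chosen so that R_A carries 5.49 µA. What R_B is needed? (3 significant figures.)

R_B ≈ 125 kΩ

In a two-way split, I_A/I_total = R_B/(R_A + R_B).
5.49/6.19 = R_B/(R_A + R_B) → R_B = R_A · (0.8869)/(1 − 0.8869) = 15.9 × 7.843 = 124.7 kΩ.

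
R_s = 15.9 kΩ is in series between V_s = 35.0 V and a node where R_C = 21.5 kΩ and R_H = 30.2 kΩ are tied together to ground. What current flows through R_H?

Parallel bank: R_p = 1/(1/21.5 + 1/30.2) = 12.56 kΩ.
V_A by voltage divider: V_A = 35.0 × 12.56/(15.9 + 12.56) = 15.45 V.
I(R_H) = V_A / R_H = 15.45/30.2 = 0.5114 mA.

I ≈ 0.511 mA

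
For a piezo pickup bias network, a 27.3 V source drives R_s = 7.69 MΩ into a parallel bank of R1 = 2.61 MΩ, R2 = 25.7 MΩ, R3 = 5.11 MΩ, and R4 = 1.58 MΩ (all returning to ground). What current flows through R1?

I ≈ 0.985 µA

Parallel bank: R_p = 1/(1/2.61 + 1/25.7 + 1/5.11 + 1/1.58) = 0.7996 MΩ.
V_A by voltage divider: V_A = 27.3 × 0.7996/(7.69 + 0.7996) = 2.571 V.
Branch current I = V_A/R1 = 2.571/2.61 = 0.9851 µA.
(Check via current divider: I_total = 3.216 µA; share G_k/ΣG = 0.3064 → same result.)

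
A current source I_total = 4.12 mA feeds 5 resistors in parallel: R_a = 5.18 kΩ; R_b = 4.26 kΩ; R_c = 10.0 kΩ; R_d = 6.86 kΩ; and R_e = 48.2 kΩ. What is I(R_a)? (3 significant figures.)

I ≈ 1.15 mA

Conductances: ΣG = 1/5.18 + 1/4.26 + 1/10.0 + 1/6.86 + 1/48.2 = 0.6943 (1/kΩ).
Current divider: I(R_a) = I_total · G_k/ΣG = 4.12 × (0.1931/0.6943) = 4.12 × 0.2780 = 1.146 mA.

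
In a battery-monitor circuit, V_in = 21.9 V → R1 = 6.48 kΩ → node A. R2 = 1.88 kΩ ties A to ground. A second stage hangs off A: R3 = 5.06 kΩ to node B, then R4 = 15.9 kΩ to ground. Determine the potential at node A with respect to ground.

V_A ≈ 4.60 V

Looking into the second stage from A: R3 + R4 = 20.96 kΩ appears in parallel with R2.
R2 ‖ (R3+R4) = 1.725 kΩ.
So V_A = 21.9 × 0.2103 = 4.605 V.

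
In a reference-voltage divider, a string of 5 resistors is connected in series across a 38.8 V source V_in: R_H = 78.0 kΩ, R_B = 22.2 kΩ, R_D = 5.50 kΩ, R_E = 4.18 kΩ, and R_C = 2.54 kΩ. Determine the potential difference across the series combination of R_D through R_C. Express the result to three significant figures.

V ≈ 4.22 V

ΣR = 78.0 + 22.2 + 5.50 + 4.18 + 2.54 = 112.4 kΩ.
R_{R_D..R_C} = 5.50 + 4.18 + 2.54 = 12.22 kΩ.
By the voltage-divider rule, V = 38.8 × 12.22/112.4 = 4.218 V.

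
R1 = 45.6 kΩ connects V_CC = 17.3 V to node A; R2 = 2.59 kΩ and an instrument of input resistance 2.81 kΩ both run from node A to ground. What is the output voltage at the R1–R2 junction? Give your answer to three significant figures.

R2 ‖ R_L = (2.59 × 2.81)/(2.59 + 2.81) = 1.348 kΩ.
Now apply the divider: V_out = 17.3 × 0.02871 = 0.4966 V.
(Unloaded it would be 0.930 V; the load pulls it down.)

V_out ≈ 0.497 V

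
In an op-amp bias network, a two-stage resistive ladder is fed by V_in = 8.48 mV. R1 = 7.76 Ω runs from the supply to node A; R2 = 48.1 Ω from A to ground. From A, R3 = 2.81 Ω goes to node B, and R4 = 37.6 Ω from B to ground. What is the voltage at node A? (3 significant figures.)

V_A ≈ 6.27 mV

Node A sees R2 in parallel with the series input of stage 2, R3 + R4 = 40.41 Ω.
R2 ‖ (R3+R4) = 21.96 Ω.
V_A = 8.48 × 21.96/(7.76 + 21.96) = 6.266 mV.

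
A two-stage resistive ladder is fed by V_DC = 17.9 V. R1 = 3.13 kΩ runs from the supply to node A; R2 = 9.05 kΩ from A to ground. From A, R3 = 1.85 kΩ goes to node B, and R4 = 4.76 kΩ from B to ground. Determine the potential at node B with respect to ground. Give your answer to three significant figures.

The second stage (R3 + R4 = 6.610 kΩ) loads node A in parallel with R2.
R2 ‖ (R3+R4) = 3.820 kΩ.
So V_A = 17.9 × 0.5496 = 9.839 V.
Then the unloaded second divider: V_B = V_A × R4/(R3+R4) = 9.839 × 0.7201 = 7.085 V.

V_B ≈ 7.08 V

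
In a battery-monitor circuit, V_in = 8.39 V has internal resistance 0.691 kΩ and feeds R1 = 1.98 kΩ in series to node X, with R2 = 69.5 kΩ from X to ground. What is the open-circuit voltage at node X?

R1' = 0.691 + 1.98 = 2.671 kΩ (source resistance + R1).
Open-circuit (no load on X): V_th = V_in · R2/(R1' + R2) = 8.39 × 69.5/(2.671 + 69.5) = 8.079 V.

V_th ≈ 8.08 V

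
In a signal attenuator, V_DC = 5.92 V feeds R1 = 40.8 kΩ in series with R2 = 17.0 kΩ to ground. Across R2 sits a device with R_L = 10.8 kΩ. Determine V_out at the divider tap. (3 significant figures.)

V_out ≈ 0.825 V

First combine the lower leg with the load: R2 ‖ R_L = 6.604 kΩ.
Voltage divider with the loaded lower leg: V_out = 5.92 × 6.604/(40.8 + 6.604) = 5.92 × 0.1393 = 0.8248 V.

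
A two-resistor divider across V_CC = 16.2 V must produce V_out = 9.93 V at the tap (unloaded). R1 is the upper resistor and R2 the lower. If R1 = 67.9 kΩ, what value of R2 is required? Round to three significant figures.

R2 ≈ 108 kΩ

Required fraction k = V_out/V_CC = 0.6130.
R2 = R1 · 0.6130/(1 − 0.6130) = 107.5 kΩ.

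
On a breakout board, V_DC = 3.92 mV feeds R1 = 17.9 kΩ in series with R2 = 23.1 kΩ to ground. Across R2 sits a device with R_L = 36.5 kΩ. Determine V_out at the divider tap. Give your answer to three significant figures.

V_out ≈ 1.73 mV

R2 ‖ R_L = (23.1 × 36.5)/(23.1 + 36.5) = 14.15 kΩ.
Now apply the divider: V_out = 3.92 × 0.4414 = 1.730 mV.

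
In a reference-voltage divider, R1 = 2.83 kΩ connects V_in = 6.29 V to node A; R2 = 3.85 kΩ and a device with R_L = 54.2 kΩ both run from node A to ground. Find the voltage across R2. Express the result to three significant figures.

R2 ‖ R_L = (3.85 × 54.2)/(3.85 + 54.2) = 3.595 kΩ.
Now apply the divider: V_out = 6.29 × 0.5595 = 3.519 V.

V_out ≈ 3.52 V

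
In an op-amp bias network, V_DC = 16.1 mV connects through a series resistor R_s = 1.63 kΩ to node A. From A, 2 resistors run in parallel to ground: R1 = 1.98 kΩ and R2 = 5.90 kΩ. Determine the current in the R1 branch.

I ≈ 3.87 µA

Parallel bank: R_p = 1/(1/1.98 + 1/5.90) = 1.482 kΩ.
Node voltage V_A = V_DC · R_p/(R_s + R_p) = 16.1 × 0.4763 = 7.668 mV.
Branch current I = V_A/R1 = 7.668/1.98 = 3.873 µA.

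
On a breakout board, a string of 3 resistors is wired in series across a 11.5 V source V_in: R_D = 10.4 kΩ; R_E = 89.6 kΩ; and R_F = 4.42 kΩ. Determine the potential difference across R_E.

ΣR = 10.4 + 89.6 + 4.42 = 104.4 kΩ.
By the voltage-divider rule, V = 11.5 × 89.60/104.4 = 9.868 V.

V ≈ 9.87 V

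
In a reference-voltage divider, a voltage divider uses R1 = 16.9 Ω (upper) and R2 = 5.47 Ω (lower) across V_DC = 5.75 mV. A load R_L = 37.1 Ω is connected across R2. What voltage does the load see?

V_out ≈ 1.27 mV

First combine the lower leg with the load: R2 ‖ R_L = 4.767 Ω.
Now apply the divider: V_out = 5.75 × 0.2200 = 1.265 mV.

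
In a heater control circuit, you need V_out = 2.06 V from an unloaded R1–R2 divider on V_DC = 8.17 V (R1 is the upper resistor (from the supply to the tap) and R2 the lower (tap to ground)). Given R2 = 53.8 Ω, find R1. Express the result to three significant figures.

The divider ratio is R2/(R1+R2) = 2.06/8.17 = 0.2521.
Rearranging, R1 = R2·(1−k)/k = 53.8 × 2.966 = 159.6 Ω.

R1 ≈ 160 Ω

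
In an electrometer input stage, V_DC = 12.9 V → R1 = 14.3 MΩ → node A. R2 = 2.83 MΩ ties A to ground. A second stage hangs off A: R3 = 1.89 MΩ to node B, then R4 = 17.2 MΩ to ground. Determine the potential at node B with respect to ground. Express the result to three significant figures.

V_B ≈ 1.71 V

Looking into the second stage from A: R3 + R4 = 19.09 MΩ appears in parallel with R2.
Effective lower resistance at A: R2 ‖ 19.09 = 2.465 MΩ.
First divider: V_A = V_DC · 2.465/(14.3 + 2.465) = 1.896 V.
Stage 2 is unloaded, so V_B = V_A · R4/(R3+R4) = 1.896 × 17.2/19.09 = 1.709 V.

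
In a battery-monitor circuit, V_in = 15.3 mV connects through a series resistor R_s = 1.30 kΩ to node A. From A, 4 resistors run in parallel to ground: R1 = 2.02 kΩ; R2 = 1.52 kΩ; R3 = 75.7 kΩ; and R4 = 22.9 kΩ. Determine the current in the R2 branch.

I ≈ 3.91 µA

Equivalent of the parallel group: R_p = 0.8266 kΩ.
V_A by voltage divider: V_A = 15.3 × 0.8266/(1.30 + 0.8266) = 5.947 mV.
I(R2) = V_A / R2 = 5.947/1.52 = 3.912 µA.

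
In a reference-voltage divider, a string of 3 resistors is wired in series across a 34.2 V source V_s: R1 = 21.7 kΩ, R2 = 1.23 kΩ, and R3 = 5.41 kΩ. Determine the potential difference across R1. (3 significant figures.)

V ≈ 26.2 V

Series total: ΣR = 21.7 + 1.23 + 5.41 = 28.34 kΩ.
V = V_s · R/ΣR = 34.2 × 0.7657 = 26.19 V.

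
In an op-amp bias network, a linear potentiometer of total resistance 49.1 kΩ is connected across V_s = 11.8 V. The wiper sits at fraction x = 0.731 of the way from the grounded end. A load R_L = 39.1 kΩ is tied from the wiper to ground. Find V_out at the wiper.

V_out ≈ 6.92 V

Split the track: R_lower = x·R_p = 35.89 kΩ, R_upper = (1−x)·R_p = 13.21 kΩ.
R_L loads the lower segment: effective lower R = 18.71 kΩ.
Then V_out = V_s · 18.71/(13.21 + 18.71) = 6.918 V.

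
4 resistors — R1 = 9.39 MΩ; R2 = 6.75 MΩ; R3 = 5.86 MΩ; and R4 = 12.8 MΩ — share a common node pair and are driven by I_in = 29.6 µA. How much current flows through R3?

Conductances: ΣG = 1/9.39 + 1/6.75 + 1/5.86 + 1/12.8 = 0.5034 (1/MΩ).
R3 takes the fraction G_k/ΣG = 0.1706/0.5034 = 0.3390, so I = 29.6 × 0.3390 = 10.03 µA.

I ≈ 10.0 µA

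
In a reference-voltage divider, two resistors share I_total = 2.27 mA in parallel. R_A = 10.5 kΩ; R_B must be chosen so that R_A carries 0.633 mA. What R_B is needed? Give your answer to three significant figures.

The fraction through R_A equals R_B/(R_A+R_B).
With f = 0.2789, R_B = R_A · f/(1−f) = 10.5 × 0.3867 = 4.060 kΩ.

R_B ≈ 4.06 kΩ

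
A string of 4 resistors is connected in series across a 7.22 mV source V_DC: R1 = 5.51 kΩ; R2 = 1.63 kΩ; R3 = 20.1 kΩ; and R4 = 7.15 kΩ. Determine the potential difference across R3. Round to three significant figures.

V ≈ 4.22 mV

Series total: ΣR = 5.51 + 1.63 + 20.1 + 7.15 = 34.39 kΩ.
V = V_DC · R/ΣR = 7.22 × 0.5845 = 4.220 mV.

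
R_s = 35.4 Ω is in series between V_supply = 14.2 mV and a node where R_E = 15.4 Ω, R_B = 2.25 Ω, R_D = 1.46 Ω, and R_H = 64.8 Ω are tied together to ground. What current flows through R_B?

I ≈ 0.144 mA

Combine the parallel branches: R_p = (1/15.4 + 1/2.25 + 1/1.46 + 1/64.8)⁻¹ = 0.8266 Ω.
Node voltage V_A = V_supply · R_p/(R_s + R_p) = 14.2 × 0.02282 = 0.3240 mV.
Branch current I = V_A/R_B = 0.3240/2.25 = 0.1440 mA.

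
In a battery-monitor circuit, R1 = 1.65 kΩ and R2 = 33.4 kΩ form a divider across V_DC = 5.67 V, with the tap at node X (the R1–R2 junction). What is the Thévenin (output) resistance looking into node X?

R_th ≈ 1.57 kΩ

Looking into X with the source shorted: R_th = R1·R2/(R1+R2) = 1.650 × 33.4/35.05 = 1.572 kΩ.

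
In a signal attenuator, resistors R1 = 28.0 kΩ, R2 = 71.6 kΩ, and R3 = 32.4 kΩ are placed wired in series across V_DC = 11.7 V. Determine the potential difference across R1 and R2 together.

V ≈ 8.83 V

Total series resistance ΣR = 28.0 + 71.6 + 32.4 = 132.0 kΩ.
R_{R1..R2} = 28.0 + 71.6 = 99.60 kΩ.
By the voltage-divider rule, V = 11.7 × 99.60/132.0 = 8.828 V.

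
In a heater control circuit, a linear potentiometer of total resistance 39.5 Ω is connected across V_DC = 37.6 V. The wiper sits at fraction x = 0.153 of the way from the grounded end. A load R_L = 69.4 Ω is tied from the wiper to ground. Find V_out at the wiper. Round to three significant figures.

The pot divides into 33.46 Ω above the wiper and 6.043 Ω below.
R_L loads the lower segment: effective lower R = 5.559 Ω.
Loaded-divider output: V_out = 37.6 × 0.1425 = 5.358 V.
(Unloaded: V_out = x·V_DC = 5.75 V.)

V_out ≈ 5.36 V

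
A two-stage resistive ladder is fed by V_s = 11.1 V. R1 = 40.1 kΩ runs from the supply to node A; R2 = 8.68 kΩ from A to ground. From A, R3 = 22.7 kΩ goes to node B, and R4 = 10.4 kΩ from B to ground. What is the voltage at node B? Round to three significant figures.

The second stage (R3 + R4 = 33.10 kΩ) loads node A in parallel with R2.
Effective lower resistance at A: R2 ‖ 33.10 = 6.877 kΩ.
So V_A = 11.1 × 0.1464 = 1.625 V.
Then the unloaded second divider: V_B = V_A × R4/(R3+R4) = 1.625 × 0.3142 = 0.5105 V.

V_B ≈ 0.511 V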